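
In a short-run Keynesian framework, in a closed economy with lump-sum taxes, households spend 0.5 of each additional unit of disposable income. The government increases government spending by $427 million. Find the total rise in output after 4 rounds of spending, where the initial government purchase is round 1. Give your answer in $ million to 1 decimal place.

$800.6 million

Round 1 adds ΔG = $427 million; each later round is MPC = 0.5 times the previous.
After 4 rounds: 427 + 213.5 + 106.75 + 53.375 = ΔG·(1 − c^4)/(1 − c) = 427 × (1 − 0.0625)/0.5 ≈ $800.6 million.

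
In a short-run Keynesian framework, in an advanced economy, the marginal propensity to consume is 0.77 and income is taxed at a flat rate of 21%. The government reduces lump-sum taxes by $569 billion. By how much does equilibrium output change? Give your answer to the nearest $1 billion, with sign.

+$1,119 billion

A lump-sum tax change of −$569 billion shifts disposable income by +$569 billion; first-round consumption changes by −c × ΔT = −0.77 × (−$569 billion) = +$438.13 billion.
Expenditure multiplier = 1/(1 − c(1−t)) = 1/(1 − 0.77×0.79) = 1/0.3917 ≈ 2.553.
The tax multiplier is −c × k ≈ −1.966, so ΔY = k × (−c·ΔT) = (+$438.13 billion) / 0.3917 ≈ +$1,119 billion.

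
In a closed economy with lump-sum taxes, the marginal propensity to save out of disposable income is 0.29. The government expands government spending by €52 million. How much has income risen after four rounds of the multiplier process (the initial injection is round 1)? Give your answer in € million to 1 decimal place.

€133.7 million

MPC = 1 − MPS = 1 − 0.29 = 0.71.
Round 1 adds ΔG = €52 million; each later round is MPC = 0.71 times the previous.
After 4 rounds: 52 + 36.92 + 26.2132 + 18.611372 = ΔG·(1 − c^4)/(1 − c) = 52 × (1 − 0.25411681)/0.29 ≈ €133.7 million.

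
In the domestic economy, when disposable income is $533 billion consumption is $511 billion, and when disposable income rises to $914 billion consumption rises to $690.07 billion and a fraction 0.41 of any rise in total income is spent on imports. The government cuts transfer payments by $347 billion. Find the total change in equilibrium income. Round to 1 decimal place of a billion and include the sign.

−$173.5 billion

MPC = ΔC/ΔYd = (690.07 − 511)/(914 − 533) = 179.07/381 = 0.47.
The transfer change shifts disposable income by −$347 billion, so first-round consumption changes by c·ΔTR = 0.47 × (−$347 billion) = −$163.09 billion.
Expenditure multiplier = 1/(1 − c + m) = 1/(1 − 0.47 + 0.41) = 1/0.94 ≈ 1.064.
The transfer multiplier is c × k = 0.5, so ΔY = k × (c·ΔTR) = (−$163.09 billion) / 0.94 = −$173.5 billion.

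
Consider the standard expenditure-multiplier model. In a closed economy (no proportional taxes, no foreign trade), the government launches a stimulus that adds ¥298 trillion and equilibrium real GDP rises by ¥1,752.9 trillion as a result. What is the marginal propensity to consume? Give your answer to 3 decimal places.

0.830

Implied spending multiplier k = ΔY/ΔG = 1,752.9/298 ≈ 5.8822.
Since k = 1/(1 − MPC), MPC = 1 − 1/k = 1 − ΔG/ΔY = 1 − 298/1,752.9 ≈ 0.830.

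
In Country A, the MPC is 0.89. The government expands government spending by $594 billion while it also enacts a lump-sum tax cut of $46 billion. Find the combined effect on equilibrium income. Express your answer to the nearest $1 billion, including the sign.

Expenditure multiplier = 1/(1 − MPC) = 1/(1 − 0.89) = 1/0.11 ≈ 9.091.
ΔG contributes k·ΔG = (+$594 billion) / 0.11 = +$5,400 billion.
ΔT of −$46 billion changes first-round spending by −c·ΔT = +$40.94 billion, contributing k·(−c·ΔT) = (+$40.94 billion) / 0.11 ≈ +$372.2 billion.
Net ΔY = k(ΔG − c·ΔT) = (+$634.94 billion) / 0.11 ≈ +$5,772 billion.

+$5,772 billion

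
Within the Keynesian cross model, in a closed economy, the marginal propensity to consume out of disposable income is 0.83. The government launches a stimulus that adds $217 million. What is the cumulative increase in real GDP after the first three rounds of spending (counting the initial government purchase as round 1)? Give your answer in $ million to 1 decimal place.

Round 1 adds ΔG = $217 million; each later round is MPC = 0.83 times the previous.
After 3 rounds: 217 + 180.11 + 149.4913 = ΔG·(1 − c^3)/(1 − c) = 217 × (1 − 0.571787)/0.17 ≈ $546.6 million.

$546.6 million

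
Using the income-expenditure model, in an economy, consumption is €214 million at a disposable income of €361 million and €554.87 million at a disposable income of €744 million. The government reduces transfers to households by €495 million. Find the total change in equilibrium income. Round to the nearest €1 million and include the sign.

−€4,005 million

MPC = ΔC/ΔYd = (554.87 − 214)/(744 − 361) = 340.87/383 = 0.89.
The transfer change shifts disposable income by −€495 million, so first-round consumption changes by c·ΔTR = 0.89 × (−€495 million) = −€440.55 million.
Expenditure multiplier = 1/(1 − MPC) = 1/(1 − 0.89) = 1/0.11 ≈ 9.091.
The transfer multiplier is c × k ≈ 8.091, so ΔY = k × (c·ΔTR) = (−€440.55 million) / 0.11 = −€4,005 million.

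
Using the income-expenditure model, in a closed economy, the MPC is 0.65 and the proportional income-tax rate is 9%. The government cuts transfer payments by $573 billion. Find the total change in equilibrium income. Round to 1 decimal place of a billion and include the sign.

The transfer change shifts disposable income by −$573 billion, so first-round consumption changes by c·ΔTR = 0.65 × (−$573 billion) = −$372.45 billion.
Expenditure multiplier = 1/(1 − c(1−t)) = 1/(1 − 0.65×0.91) = 1/0.4085 ≈ 2.448.
The transfer multiplier is c × k ≈ 1.591, so ΔY = k × (c·ΔTR) = (−$372.45 billion) / 0.4085 ≈ −$911.8 billion.

−$911.8 billion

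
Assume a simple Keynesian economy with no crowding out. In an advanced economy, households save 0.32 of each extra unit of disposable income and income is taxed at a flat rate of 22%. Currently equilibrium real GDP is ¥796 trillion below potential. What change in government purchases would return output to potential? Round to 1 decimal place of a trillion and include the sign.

MPC = 1 − MPS = 1 − 0.32 = 0.68.
Spending multiplier = 1/(1 − c(1−t)) = 1/(1 − 0.68×0.78) = 1/0.4696 ≈ 2.129.
Need ΔY = +¥796 trillion, so ΔG = ΔY/k = (+¥796 trillion) × 0.4696 ≈ +¥373.8 trillion.
The government should increase government purchases by ¥373.8 trillion.

+¥373.8 trillion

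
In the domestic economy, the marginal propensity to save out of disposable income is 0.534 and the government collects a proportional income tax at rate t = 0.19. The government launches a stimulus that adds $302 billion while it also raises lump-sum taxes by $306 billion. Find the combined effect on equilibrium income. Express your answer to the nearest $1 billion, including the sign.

+$256 billion

MPC = 1 − MPS = 1 − 0.534 = 0.466.
Expenditure multiplier = 1/(1 − c(1−t)) = 1/(1 − 0.466×0.81) = 1/0.62254 ≈ 1.606.
ΔG contributes k·ΔG = (+$302 billion) / 0.62254 ≈ +$485.1 billion.
ΔT of +$306 billion changes first-round spending by −c·ΔT = −$142.596 billion, contributing k·(−c·ΔT) = (−$142.596 billion) / 0.62254 ≈ −$229.1 billion.
Net ΔY = k(ΔG − c·ΔT) = (+$159.404 billion) / 0.62254 ≈ +$256 billion.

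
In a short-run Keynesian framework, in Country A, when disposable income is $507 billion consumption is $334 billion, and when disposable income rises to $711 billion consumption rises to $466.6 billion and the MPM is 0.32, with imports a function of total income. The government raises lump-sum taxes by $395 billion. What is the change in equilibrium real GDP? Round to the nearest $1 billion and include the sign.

MPC = ΔC/ΔYd = (466.6 − 334)/(711 − 507) = 132.6/204 = 0.65.
A lump-sum tax change of +$395 billion shifts disposable income by −$395 billion; first-round consumption changes by −c × ΔT = −0.65 × (+$395 billion) = −$256.75 billion.
Expenditure multiplier = 1/(1 − c + m) = 1/(1 − 0.65 + 0.32) = 1/0.67 ≈ 1.493.
The tax multiplier is −c × k ≈ −0.97, so ΔY = k × (−c·ΔT) = (−$256.75 billion) / 0.67 ≈ −$383 billion.

−$383 billion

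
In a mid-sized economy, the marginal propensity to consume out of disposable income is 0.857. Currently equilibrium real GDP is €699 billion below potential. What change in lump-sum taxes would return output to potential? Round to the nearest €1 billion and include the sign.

Spending multiplier = 1/(1 − MPC) = 1/(1 − 0.857) = 1/0.143 ≈ 6.993.
Tax multiplier = −c·k = −0.857/0.143 ≈ −5.993. Need ΔY = +€699 billion, so ΔT = ΔY/(−c·k) = −(+€699 billion) × 0.143 / 0.857 ≈ −€117 billion.
The government should cut lump-sum taxes by €117 billion.

−€117 billion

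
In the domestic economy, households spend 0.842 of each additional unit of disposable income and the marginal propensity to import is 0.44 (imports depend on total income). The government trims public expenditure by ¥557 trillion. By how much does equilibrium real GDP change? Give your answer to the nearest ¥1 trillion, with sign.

−¥931 trillion

Expenditure multiplier = 1/(1 − c + m) = 1/(1 − 0.842 + 0.44) = 1/0.598 ≈ 1.672.
ΔY = k × ΔG = (−¥557 trillion) / 0.598 ≈ −¥931 trillion.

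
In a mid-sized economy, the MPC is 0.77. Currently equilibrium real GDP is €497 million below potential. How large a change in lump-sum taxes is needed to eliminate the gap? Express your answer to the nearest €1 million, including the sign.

Spending multiplier = 1/(1 − MPC) = 1/(1 − 0.77) = 1/0.23 ≈ 4.348.
Tax multiplier = −c·k = −0.77/0.23 ≈ −3.348. Need ΔY = +€497 million, so ΔT = ΔY/(−c·k) = −(+€497 million) × 0.23 / 0.77 ≈ −€148 million.
The government should cut lump-sum taxes by €148 million.

−€148 million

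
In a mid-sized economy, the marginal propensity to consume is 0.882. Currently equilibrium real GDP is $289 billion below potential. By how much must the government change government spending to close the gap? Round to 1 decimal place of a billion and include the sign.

+$34.1 billion

Spending multiplier = 1/(1 − MPC) = 1/(1 − 0.882) = 1/0.118 ≈ 8.475.
Need ΔY = +$289 billion, so ΔG = ΔY/k = (+$289 billion) × 0.118 ≈ +$34.1 billion.
The government should increase government spending by $34.1 billion.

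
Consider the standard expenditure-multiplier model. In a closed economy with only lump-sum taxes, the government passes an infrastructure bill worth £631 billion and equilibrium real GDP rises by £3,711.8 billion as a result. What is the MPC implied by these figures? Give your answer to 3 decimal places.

Implied spending multiplier k = ΔY/ΔG = 3,711.8/631 ≈ 5.8824.
Since k = 1/(1 − MPC), MPC = 1 − 1/k = 1 − ΔG/ΔY = 1 − 631/3,711.8 ≈ 0.830.

0.830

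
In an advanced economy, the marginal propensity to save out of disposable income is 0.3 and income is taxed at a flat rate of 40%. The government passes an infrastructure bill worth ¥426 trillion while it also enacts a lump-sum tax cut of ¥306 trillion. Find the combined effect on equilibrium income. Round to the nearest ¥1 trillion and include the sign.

+¥1,104 trillion

MPC = 1 − MPS = 1 − 0.3 = 0.7.
Expenditure multiplier = 1/(1 − c(1−t)) = 1/(1 − 0.7×0.6) = 1/0.58 ≈ 1.724.
ΔG contributes k·ΔG = (+¥426 trillion) / 0.58 ≈ +¥734.5 trillion.
ΔT of −¥306 trillion changes first-round spending by −c·ΔT = +¥214.2 trillion, contributing k·(−c·ΔT) = (+¥214.2 trillion) / 0.58 ≈ +¥369.3 trillion.
Net ΔY = k(ΔG − c·ΔT) = (+¥640.2 trillion) / 0.58 ≈ +¥1,104 trillion.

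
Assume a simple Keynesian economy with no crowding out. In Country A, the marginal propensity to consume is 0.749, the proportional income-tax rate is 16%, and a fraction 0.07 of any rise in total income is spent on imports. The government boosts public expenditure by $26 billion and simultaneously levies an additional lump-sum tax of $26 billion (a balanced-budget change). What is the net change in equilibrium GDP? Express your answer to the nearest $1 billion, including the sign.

Expenditure multiplier = 1/(1 − c(1−t) + m) = 1/(1 − 0.749×0.84 + 0.07) = 1/0.44084 ≈ 2.268.
ΔG contributes k·ΔG = (+$26 billion) / 0.44084 ≈ +$59 billion.
ΔT of +$26 billion changes first-round spending by −c·ΔT = −$19.474 billion, contributing k·(−c·ΔT) = (−$19.474 billion) / 0.44084 ≈ −$44.2 billion.
Net ΔY = k(ΔG − c·ΔT) = (+$6.526 billion) / 0.44084 ≈ +$15 billion.

+$15 billion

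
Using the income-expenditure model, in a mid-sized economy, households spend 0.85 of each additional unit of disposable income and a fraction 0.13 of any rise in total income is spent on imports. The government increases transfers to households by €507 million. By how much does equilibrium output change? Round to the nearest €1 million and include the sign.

+€1,539 million

The transfer change shifts disposable income by +€507 million, so first-round consumption changes by c·ΔTR = 0.85 × (+€507 million) = +€430.95 million.
Expenditure multiplier = 1/(1 − c + m) = 1/(1 − 0.85 + 0.13) = 1/0.28 ≈ 3.571.
The transfer multiplier is c × k ≈ 3.036, so ΔY = k × (c·ΔTR) = (+€430.95 million) / 0.28 ≈ +€1,539 million.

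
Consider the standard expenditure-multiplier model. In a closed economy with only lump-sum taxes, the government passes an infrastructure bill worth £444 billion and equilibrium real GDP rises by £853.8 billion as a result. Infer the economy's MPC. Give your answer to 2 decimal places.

0.48

Implied spending multiplier k = ΔY/ΔG = 853.8/444 ≈ 1.923.
Since k = 1/(1 − MPC), MPC = 1 − 1/k = 1 − ΔG/ΔY = 1 − 444/853.8 ≈ 0.48.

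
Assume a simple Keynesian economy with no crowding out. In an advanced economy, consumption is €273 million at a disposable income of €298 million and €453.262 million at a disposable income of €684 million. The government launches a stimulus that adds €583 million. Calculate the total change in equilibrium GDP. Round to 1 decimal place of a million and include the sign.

MPC = ΔC/ΔYd = (453.262 − 273)/(684 − 298) = 180.262/386 = 0.467.
Government-spending multiplier = 1/(1 − MPC) = 1/(1 − 0.467) = 1/0.533 ≈ 1.876.
ΔY = k × ΔG = (+€583 million) / 0.533 ≈ +€1,093.8 million.

+€1,093.8 million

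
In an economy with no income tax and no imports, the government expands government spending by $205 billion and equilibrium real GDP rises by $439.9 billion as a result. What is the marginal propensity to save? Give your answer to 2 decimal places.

Implied spending multiplier k = ΔY/ΔG = 439.9/205 ≈ 2.1459.
Since k = 1/(1 − MPC), MPC = 1 − 1/k = 1 − ΔG/ΔY = 1 − 205/439.9 ≈ 0.53.
MPS = 1 − MPC = 0.47.

0.47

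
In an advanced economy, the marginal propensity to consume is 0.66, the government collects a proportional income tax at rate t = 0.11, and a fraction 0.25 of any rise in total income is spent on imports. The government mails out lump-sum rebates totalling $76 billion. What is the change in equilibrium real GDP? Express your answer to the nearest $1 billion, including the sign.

+$76 billion

A lump-sum tax change of −$76 billion shifts disposable income by +$76 billion; first-round consumption changes by −c × ΔT = −0.66 × (−$76 billion) = +$50.16 billion.
Expenditure multiplier = 1/(1 − c(1−t) + m) = 1/(1 − 0.66×0.89 + 0.25) = 1/0.6626 ≈ 1.509.
The tax multiplier is −c × k ≈ −0.996, so ΔY = k × (−c·ΔT) = (+$50.16 billion) / 0.6626 ≈ +$76 billion.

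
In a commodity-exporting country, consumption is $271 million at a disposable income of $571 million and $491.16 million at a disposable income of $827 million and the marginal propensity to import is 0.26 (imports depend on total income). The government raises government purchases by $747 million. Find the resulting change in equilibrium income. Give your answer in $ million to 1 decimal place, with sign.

+$1,867.5 million

MPC = ΔC/ΔYd = (491.16 − 271)/(827 − 571) = 220.16/256 = 0.86.
Government-spending multiplier = 1/(1 − c + m) = 1/(1 − 0.86 + 0.26) = 1/0.4 = 2.5.
ΔY = k × ΔG = (+$747 million) / 0.4 = +$1,867.5 million.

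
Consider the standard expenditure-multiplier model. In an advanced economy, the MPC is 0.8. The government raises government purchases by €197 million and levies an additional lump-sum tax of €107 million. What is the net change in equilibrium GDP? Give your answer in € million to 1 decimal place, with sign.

Expenditure multiplier = 1/(1 − MPC) = 1/(1 − 0.8) = 1/0.2 = 5.
ΔG contributes k·ΔG = (+€197 million) / 0.2 = +€985 million.
ΔT of +€107 million changes first-round spending by −c·ΔT = −€85.6 million, contributing k·(−c·ΔT) = (−€85.6 million) / 0.2 = −€428 million.
Net ΔY = k(ΔG − c·ΔT) = (+€111.4 million) / 0.2 = +€557 million.

+€557.0 million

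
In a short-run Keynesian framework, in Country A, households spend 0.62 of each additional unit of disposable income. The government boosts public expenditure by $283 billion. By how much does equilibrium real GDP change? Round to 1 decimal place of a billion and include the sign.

+$744.7 billion

Spending multiplier = 1/(1 − MPC) = 1/(1 − 0.62) = 1/0.38 ≈ 2.632.
ΔY = k × ΔG = (+$283 billion) / 0.38 ≈ +$744.7 billion.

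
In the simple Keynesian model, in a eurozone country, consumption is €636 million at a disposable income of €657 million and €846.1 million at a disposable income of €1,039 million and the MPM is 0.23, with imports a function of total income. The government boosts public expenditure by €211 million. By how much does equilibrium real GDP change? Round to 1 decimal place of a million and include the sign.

MPC = ΔC/ΔYd = (846.1 − 636)/(1,039 − 657) = 210.1/382 = 0.55.
Government-spending multiplier = 1/(1 − c + m) = 1/(1 − 0.55 + 0.23) = 1/0.68 ≈ 1.471.
ΔY = k × ΔG = (+€211 million) / 0.68 ≈ +€310.3 million.

+€310.3 million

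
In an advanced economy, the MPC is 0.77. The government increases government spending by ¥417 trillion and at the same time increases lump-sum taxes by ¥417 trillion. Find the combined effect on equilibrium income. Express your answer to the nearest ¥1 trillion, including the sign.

Expenditure multiplier = 1/(1 − MPC) = 1/(1 − 0.77) = 1/0.23 ≈ 4.348.
ΔG contributes k·ΔG = (+¥417 trillion) / 0.23 ≈ +¥1,813 trillion.
ΔT of +¥417 trillion changes first-round spending by −c·ΔT = −¥321.09 trillion, contributing k·(−c·ΔT) = (−¥321.09 trillion) / 0.23 ≈ −¥1,396 trillion.
With ΔG = ΔT and no other leakages, the balanced-budget multiplier is 1, so ΔY = ΔG = +¥417 trillion.

+¥417 trillion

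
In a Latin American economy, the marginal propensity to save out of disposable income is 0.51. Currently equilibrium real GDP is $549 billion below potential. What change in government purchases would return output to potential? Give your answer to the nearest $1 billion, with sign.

MPC = 1 − MPS = 1 − 0.51 = 0.49.
Spending multiplier = 1/(1 − MPC) = 1/(1 − 0.49) = 1/0.51 ≈ 1.961.
Need ΔY = +$549 billion, so ΔG = ΔY/k = (+$549 billion) × 0.51 ≈ +$280 billion.
The government should increase government purchases by $280 billion.

+$280 billion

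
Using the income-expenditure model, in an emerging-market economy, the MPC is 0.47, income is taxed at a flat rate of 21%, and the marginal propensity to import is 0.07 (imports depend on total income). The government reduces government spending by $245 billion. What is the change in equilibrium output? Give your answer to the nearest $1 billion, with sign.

−$351 billion

Spending multiplier = 1/(1 − c(1−t) + m) = 1/(1 − 0.47×0.79 + 0.07) = 1/0.6987 ≈ 1.431.
ΔY = k × ΔG = (−$245 billion) / 0.6987 ≈ −$351 billion.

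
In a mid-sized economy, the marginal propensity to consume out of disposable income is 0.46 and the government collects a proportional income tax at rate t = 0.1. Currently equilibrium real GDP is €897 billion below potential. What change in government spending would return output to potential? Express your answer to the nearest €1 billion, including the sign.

Spending multiplier = 1/(1 − c(1−t)) = 1/(1 − 0.46×0.9) = 1/0.586 ≈ 1.706.
Need ΔY = +€897 billion, so ΔG = ΔY/k = (+€897 billion) × 0.586 ≈ +€526 billion.
The government should increase government spending by €526 billion.

+€526 billion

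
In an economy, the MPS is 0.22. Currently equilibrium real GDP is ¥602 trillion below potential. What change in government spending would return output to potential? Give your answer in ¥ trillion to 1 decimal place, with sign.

MPC = 1 − MPS = 1 − 0.22 = 0.78.
Spending multiplier = 1/(1 − MPC) = 1/(1 − 0.78) = 1/0.22 ≈ 4.545.
Need ΔY = +¥602 trillion, so ΔG = ΔY/k = (+¥602 trillion) × 0.22 ≈ +¥132.4 trillion.
The government should increase government spending by ¥132.4 trillion.

+¥132.4 trillion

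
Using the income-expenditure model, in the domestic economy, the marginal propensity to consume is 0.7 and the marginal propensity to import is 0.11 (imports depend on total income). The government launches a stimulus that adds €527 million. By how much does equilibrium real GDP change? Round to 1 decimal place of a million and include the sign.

+€1,285.4 million

Government-spending multiplier = 1/(1 − c + m) = 1/(1 − 0.7 + 0.11) = 1/0.41 ≈ 2.439.
ΔY = k × ΔG = (+€527 million) / 0.41 ≈ +€1,285.4 million.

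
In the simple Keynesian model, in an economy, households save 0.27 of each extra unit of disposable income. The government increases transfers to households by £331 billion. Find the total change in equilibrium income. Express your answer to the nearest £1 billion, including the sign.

+£895 billion

MPC = 1 − MPS = 1 − 0.27 = 0.73.
The transfer change shifts disposable income by +£331 billion, so first-round consumption changes by c·ΔTR = 0.73 × (+£331 billion) = +£241.63 billion.
Expenditure multiplier = 1/(1 − MPC) = 1/(1 − 0.73) = 1/0.27 ≈ 3.704.
The transfer multiplier is c × k ≈ 2.704, so ΔY = k × (c·ΔTR) = (+£241.63 billion) / 0.27 ≈ +£895 billion.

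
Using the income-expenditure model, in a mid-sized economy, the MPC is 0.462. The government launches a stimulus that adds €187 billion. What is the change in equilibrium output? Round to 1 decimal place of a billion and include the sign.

Spending multiplier = 1/(1 − MPC) = 1/(1 − 0.462) = 1/0.538 ≈ 1.859.
ΔY = k × ΔG = (+€187 billion) / 0.538 ≈ +€347.6 billion.

+€347.6 billion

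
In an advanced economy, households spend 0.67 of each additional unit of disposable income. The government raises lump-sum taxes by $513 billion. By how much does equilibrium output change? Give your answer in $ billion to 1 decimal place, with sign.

−$1,041.5 billion

A lump-sum tax change of +$513 billion shifts disposable income by −$513 billion; first-round consumption changes by −c × ΔT = −0.67 × (+$513 billion) = −$343.71 billion.
Expenditure multiplier = 1/(1 − MPC) = 1/(1 − 0.67) = 1/0.33 ≈ 3.03.
The tax multiplier is −c × k ≈ −2.03, so ΔY = k × (−c·ΔT) = (−$343.71 billion) / 0.33 ≈ −$1,041.5 billion.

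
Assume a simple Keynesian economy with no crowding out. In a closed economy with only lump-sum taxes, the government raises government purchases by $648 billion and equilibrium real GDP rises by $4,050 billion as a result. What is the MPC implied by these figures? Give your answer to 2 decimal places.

0.84

Implied spending multiplier k = ΔY/ΔG = 4,050/648 = 6.25.
Since k = 1/(1 − MPC), MPC = 1 − 1/k = 1 − ΔG/ΔY = 1 − 648/4,050 = 0.84.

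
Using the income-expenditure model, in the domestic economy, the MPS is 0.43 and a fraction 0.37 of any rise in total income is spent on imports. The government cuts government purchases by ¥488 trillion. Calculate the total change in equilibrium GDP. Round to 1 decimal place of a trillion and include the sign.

−¥610.0 trillion

MPC = 1 − MPS = 1 − 0.43 = 0.57.
Expenditure multiplier = 1/(1 − c + m) = 1/(1 − 0.57 + 0.37) = 1/0.8 = 1.25.
ΔY = k × ΔG = (−¥488 trillion) / 0.8 = −¥610 trillion.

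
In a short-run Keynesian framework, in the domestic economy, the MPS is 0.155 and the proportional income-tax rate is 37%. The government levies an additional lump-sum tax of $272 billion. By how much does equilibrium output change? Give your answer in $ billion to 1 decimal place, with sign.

MPC = 1 − MPS = 1 − 0.155 = 0.845.
A lump-sum tax change of +$272 billion shifts disposable income by −$272 billion; first-round consumption changes by −c × ΔT = −0.845 × (+$272 billion) = −$229.84 billion.
Expenditure multiplier = 1/(1 − c(1−t)) = 1/(1 − 0.845×0.63) = 1/0.46765 ≈ 2.138.
The tax multiplier is −c × k ≈ −1.807, so ΔY = k × (−c·ΔT) = (−$229.84 billion) / 0.46765 ≈ −$491.5 billion.

−$491.5 billion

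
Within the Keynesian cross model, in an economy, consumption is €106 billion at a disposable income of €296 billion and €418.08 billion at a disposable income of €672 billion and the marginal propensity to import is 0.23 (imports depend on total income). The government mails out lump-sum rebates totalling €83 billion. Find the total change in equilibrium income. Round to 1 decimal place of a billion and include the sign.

MPC = ΔC/ΔYd = (418.08 − 106)/(672 − 296) = 312.08/376 = 0.83.
A lump-sum tax change of −€83 billion shifts disposable income by +€83 billion; first-round consumption changes by −c × ΔT = −0.83 × (−€83 billion) = +€68.89 billion.
Expenditure multiplier = 1/(1 − c + m) = 1/(1 − 0.83 + 0.23) = 1/0.4 = 2.5.
The tax multiplier is −c × k = −2.075, so ΔY = k × (−c·ΔT) = (+€68.89 billion) / 0.4 ≈ +€172.2 billion.

+€172.2 billion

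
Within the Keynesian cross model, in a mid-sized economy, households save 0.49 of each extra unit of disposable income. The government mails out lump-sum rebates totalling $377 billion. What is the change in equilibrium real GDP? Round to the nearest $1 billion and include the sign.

MPC = 1 − MPS = 1 − 0.49 = 0.51.
A lump-sum tax change of −$377 billion shifts disposable income by +$377 billion; first-round consumption changes by −c × ΔT = −0.51 × (−$377 billion) = +$192.27 billion.
Expenditure multiplier = 1/(1 − MPC) = 1/(1 − 0.51) = 1/0.49 ≈ 2.041.
The tax multiplier is −c × k ≈ −1.041, so ΔY = k × (−c·ΔT) = (+$192.27 billion) / 0.49 ≈ +$392 billion.

+$392 billion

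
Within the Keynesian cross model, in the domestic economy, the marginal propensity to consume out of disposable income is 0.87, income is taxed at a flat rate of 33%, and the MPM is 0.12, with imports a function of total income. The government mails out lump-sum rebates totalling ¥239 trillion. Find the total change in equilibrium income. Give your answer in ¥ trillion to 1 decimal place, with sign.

A lump-sum tax change of −¥239 trillion shifts disposable income by +¥239 trillion; first-round consumption changes by −c × ΔT = −0.87 × (−¥239 trillion) = +¥207.93 trillion.
Expenditure multiplier = 1/(1 − c(1−t) + m) = 1/(1 − 0.87×0.67 + 0.12) = 1/0.5371 ≈ 1.862.
The tax multiplier is −c × k ≈ −1.62, so ΔY = k × (−c·ΔT) = (+¥207.93 trillion) / 0.5371 ≈ +¥387.1 trillion.

+¥387.1 trillion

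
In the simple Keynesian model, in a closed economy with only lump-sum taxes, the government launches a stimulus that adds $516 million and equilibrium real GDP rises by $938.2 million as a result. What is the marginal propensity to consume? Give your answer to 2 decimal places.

0.45

Implied spending multiplier k = ΔY/ΔG = 938.2/516 ≈ 1.8182.
Since k = 1/(1 − MPC), MPC = 1 − 1/k = 1 − ΔG/ΔY = 1 − 516/938.2 ≈ 0.45.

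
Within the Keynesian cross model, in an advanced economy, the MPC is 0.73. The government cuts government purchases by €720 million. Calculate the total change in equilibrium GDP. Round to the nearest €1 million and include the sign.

−€2,667 million

Spending multiplier = 1/(1 − MPC) = 1/(1 − 0.73) = 1/0.27 ≈ 3.704.
ΔY = k × ΔG = (−€720 million) / 0.27 ≈ −€2,667 million.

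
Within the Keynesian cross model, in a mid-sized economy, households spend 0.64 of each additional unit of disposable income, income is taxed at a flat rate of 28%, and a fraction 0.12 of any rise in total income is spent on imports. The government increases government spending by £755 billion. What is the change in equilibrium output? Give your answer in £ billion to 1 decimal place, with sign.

+£1,145.3 billion

Expenditure multiplier = 1/(1 − c(1−t) + m) = 1/(1 − 0.64×0.72 + 0.12) = 1/0.6592 ≈ 1.517.
ΔY = k × ΔG = (+£755 billion) / 0.6592 ≈ +£1,145.3 billion.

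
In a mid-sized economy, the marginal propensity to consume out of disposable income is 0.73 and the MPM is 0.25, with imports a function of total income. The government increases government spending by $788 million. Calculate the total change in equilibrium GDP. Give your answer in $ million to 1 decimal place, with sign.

Expenditure multiplier = 1/(1 − c + m) = 1/(1 − 0.73 + 0.25) = 1/0.52 ≈ 1.923.
ΔY = k × ΔG = (+$788 million) / 0.52 ≈ +$1,515.4 million.

+$1,515.4 million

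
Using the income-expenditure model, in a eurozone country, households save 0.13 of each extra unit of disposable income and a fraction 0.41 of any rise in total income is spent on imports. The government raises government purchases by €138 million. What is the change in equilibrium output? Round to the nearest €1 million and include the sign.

MPC = 1 − MPS = 1 − 0.13 = 0.87.
Spending multiplier = 1/(1 − c + m) = 1/(1 − 0.87 + 0.41) = 1/0.54 ≈ 1.852.
ΔY = k × ΔG = (+€138 million) / 0.54 ≈ +€256 million.

+€256 million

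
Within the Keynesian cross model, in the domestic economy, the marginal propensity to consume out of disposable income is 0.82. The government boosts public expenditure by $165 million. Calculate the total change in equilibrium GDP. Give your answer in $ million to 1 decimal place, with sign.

+$916.7 million

Spending multiplier = 1/(1 − MPC) = 1/(1 − 0.82) = 1/0.18 ≈ 5.556.
ΔY = k × ΔG = (+$165 million) / 0.18 ≈ +$916.7 million.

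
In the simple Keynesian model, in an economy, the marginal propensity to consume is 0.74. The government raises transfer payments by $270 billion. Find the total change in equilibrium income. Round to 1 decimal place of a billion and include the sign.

+$768.5 billion

The transfer change shifts disposable income by +$270 billion, so first-round consumption changes by c·ΔTR = 0.74 × (+$270 billion) = +$199.8 billion.
Expenditure multiplier = 1/(1 − MPC) = 1/(1 − 0.74) = 1/0.26 ≈ 3.846.
The transfer multiplier is c × k ≈ 2.846, so ΔY = k × (c·ΔTR) = (+$199.8 billion) / 0.26 ≈ +$768.5 billion.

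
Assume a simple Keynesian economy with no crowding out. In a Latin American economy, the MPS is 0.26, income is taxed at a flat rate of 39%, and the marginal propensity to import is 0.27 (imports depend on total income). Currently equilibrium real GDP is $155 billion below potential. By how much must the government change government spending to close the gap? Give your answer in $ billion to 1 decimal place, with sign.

MPC = 1 − MPS = 1 − 0.26 = 0.74.
Spending multiplier = 1/(1 − c(1−t) + m) = 1/(1 − 0.74×0.61 + 0.27) = 1/0.8186 ≈ 1.222.
Need ΔY = +$155 billion, so ΔG = ΔY/k = (+$155 billion) × 0.8186 ≈ +$126.9 billion.
The government should increase government spending by $126.9 billion.

+$126.9 billion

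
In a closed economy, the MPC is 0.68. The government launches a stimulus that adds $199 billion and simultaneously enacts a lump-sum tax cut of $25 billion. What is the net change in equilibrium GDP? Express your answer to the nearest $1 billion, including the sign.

Expenditure multiplier = 1/(1 − MPC) = 1/(1 − 0.68) = 1/0.32 = 3.125.
ΔG contributes k·ΔG = (+$199 billion) / 0.32 ≈ +$621.9 billion.
ΔT of −$25 billion changes first-round spending by −c·ΔT = +$17 billion, contributing k·(−c·ΔT) = (+$17 billion) / 0.32 ≈ +$53.1 billion.
Net ΔY = k(ΔG − c·ΔT) = (+$216 billion) / 0.32 = +$675 billion.

+$675 billion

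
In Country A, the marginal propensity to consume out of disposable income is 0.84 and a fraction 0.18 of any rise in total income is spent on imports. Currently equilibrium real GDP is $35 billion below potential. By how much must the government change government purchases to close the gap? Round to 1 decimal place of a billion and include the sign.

+$11.9 billion

Spending multiplier = 1/(1 − c + m) = 1/(1 − 0.84 + 0.18) = 1/0.34 ≈ 2.941.
Need ΔY = +$35 billion, so ΔG = ΔY/k = (+$35 billion) × 0.34 = +$11.9 billion.
The government should increase government purchases by $11.9 billion.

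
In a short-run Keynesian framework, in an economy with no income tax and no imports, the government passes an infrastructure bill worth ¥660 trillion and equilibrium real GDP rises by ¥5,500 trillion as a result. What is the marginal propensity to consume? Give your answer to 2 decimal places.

Implied spending multiplier k = ΔY/ΔG = 5,500/660 ≈ 8.3333.
Since k = 1/(1 − MPC), MPC = 1 − 1/k = 1 − ΔG/ΔY = 1 − 660/5,500 = 0.88.

0.88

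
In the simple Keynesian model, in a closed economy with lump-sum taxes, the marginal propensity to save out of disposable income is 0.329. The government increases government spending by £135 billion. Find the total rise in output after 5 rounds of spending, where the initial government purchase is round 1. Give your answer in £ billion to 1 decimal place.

MPC = 1 − MPS = 1 − 0.329 = 0.671.
Round 1 adds ΔG = £135 billion; each later round is MPC = 0.671 times the previous.
After 5 rounds: 135 + 90.585 + 60.782535 + 40.785080985 + 27.366789340935 = ΔG·(1 − c^5)/(1 − c) = 135 × (1 − 0.136023078872351)/0.329 ≈ £354.5 billion.

£354.5 billion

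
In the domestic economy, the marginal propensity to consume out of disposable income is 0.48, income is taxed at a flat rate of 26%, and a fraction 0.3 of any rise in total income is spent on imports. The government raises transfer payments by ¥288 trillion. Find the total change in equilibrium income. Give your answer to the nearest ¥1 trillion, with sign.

The transfer change shifts disposable income by +¥288 trillion, so first-round consumption changes by c·ΔTR = 0.48 × (+¥288 trillion) = +¥138.24 trillion.
Expenditure multiplier = 1/(1 − c(1−t) + m) = 1/(1 − 0.48×0.74 + 0.3) = 1/0.9448 ≈ 1.058.
The transfer multiplier is c × k ≈ 0.508, so ΔY = k × (c·ΔTR) = (+¥138.24 trillion) / 0.9448 ≈ +¥146 trillion.

+¥146 trillion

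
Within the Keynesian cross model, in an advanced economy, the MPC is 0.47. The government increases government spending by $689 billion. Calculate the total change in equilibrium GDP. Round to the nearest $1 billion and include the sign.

+$1,300 billion

Spending multiplier = 1/(1 − MPC) = 1/(1 − 0.47) = 1/0.53 ≈ 1.887.
ΔY = k × ΔG = (+$689 billion) / 0.53 = +$1,300 billion.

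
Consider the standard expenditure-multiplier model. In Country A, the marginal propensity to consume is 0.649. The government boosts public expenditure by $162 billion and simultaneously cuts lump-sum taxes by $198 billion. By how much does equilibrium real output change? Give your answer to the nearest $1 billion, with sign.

Expenditure multiplier = 1/(1 − MPC) = 1/(1 − 0.649) = 1/0.351 ≈ 2.849.
ΔG contributes k·ΔG = (+$162 billion) / 0.351 ≈ +$461.5 billion.
ΔT of −$198 billion changes first-round spending by −c·ΔT = +$128.502 billion, contributing k·(−c·ΔT) = (+$128.502 billion) / 0.351 ≈ +$366.1 billion.
Net ΔY = k(ΔG − c·ΔT) = (+$290.502 billion) / 0.351 ≈ +$828 billion.

+$828 billion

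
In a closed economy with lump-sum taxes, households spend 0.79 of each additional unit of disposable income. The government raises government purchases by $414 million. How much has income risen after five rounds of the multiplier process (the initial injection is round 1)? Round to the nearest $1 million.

Round 1 adds ΔG = $414 million; each later round is MPC = 0.79 times the previous.
After 5 rounds: 414 + 327.06 + 258.3774 + 204.118146 + 161.25333534 = ΔG·(1 − c^5)/(1 − c) = 414 × (1 − 0.3077056399)/0.21 ≈ $1,365 million.

$1,365 million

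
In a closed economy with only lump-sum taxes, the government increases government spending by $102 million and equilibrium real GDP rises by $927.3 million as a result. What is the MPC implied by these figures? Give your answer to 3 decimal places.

0.890

Implied spending multiplier k = ΔY/ΔG = 927.3/102 ≈ 9.0912.
Since k = 1/(1 − MPC), MPC = 1 − 1/k = 1 − ΔG/ΔY = 1 − 102/927.3 ≈ 0.890.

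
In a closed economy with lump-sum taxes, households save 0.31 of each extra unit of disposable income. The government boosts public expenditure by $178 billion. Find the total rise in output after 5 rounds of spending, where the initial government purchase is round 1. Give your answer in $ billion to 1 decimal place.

$484.4 billion

MPC = 1 − MPS = 1 − 0.31 = 0.69.
Round 1 adds ΔG = $178 billion; each later round is MPC = 0.69 times the previous.
After 5 rounds: 178 + 122.82 + 84.7458 + 58.474602 + 40.34747538 = ΔG·(1 − c^5)/(1 − c) = 178 × (1 − 0.1564031349)/0.31 ≈ $484.4 billion.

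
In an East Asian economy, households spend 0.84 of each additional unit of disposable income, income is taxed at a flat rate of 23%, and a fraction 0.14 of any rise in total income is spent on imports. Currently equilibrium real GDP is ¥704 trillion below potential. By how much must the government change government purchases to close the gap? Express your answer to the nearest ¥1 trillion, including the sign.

Spending multiplier = 1/(1 − c(1−t) + m) = 1/(1 − 0.84×0.77 + 0.14) = 1/0.4932 ≈ 2.028.
Need ΔY = +¥704 trillion, so ΔG = ΔY/k = (+¥704 trillion) × 0.4932 ≈ +¥347 trillion.
The government should increase government purchases by ¥347 trillion.

+¥347 trillion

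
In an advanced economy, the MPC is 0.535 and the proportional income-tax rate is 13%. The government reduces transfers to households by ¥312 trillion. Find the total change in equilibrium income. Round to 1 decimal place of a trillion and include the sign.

The transfer change shifts disposable income by −¥312 trillion, so first-round consumption changes by c·ΔTR = 0.535 × (−¥312 trillion) = −¥166.92 trillion.
Expenditure multiplier = 1/(1 − c(1−t)) = 1/(1 − 0.535×0.87) = 1/0.53455 ≈ 1.871.
The transfer multiplier is c × k ≈ 1.001, so ΔY = k × (c·ΔTR) = (−¥166.92 trillion) / 0.53455 ≈ −¥312.3 trillion.

−¥312.3 trillion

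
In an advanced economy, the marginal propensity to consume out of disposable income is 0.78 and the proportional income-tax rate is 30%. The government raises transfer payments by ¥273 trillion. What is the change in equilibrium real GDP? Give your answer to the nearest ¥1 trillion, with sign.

The transfer change shifts disposable income by +¥273 trillion, so first-round consumption changes by c·ΔTR = 0.78 × (+¥273 trillion) = +¥212.94 trillion.
Expenditure multiplier = 1/(1 − c(1−t)) = 1/(1 − 0.78×0.7) = 1/0.454 ≈ 2.203.
The transfer multiplier is c × k ≈ 1.718, so ΔY = k × (c·ΔTR) = (+¥212.94 trillion) / 0.454 ≈ +¥469 trillion.

+¥469 trillion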